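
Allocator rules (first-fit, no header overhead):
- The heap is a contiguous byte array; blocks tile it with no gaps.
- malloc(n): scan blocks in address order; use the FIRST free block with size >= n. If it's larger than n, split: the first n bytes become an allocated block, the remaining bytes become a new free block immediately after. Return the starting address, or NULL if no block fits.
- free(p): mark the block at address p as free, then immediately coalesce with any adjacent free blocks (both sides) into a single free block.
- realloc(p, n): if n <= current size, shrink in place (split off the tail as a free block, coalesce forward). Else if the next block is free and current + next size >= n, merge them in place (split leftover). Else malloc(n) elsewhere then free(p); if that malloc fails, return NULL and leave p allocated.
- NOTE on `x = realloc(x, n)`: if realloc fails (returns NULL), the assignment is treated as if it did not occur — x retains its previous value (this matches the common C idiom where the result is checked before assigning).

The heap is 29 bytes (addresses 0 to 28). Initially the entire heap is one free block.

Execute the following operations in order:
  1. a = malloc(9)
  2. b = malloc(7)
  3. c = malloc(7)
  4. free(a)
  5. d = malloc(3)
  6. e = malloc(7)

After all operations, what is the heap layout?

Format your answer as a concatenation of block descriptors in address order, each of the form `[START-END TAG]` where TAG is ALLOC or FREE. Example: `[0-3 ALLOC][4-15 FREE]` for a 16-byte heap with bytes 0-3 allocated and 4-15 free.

Op 1: a = malloc(9) -> a = 0; heap: [0-8 ALLOC][9-28 FREE]
Op 2: b = malloc(7) -> b = 9; heap: [0-8 ALLOC][9-15 ALLOC][16-28 FREE]
Op 3: c = malloc(7) -> c = 16; heap: [0-8 ALLOC][9-15 ALLOC][16-22 ALLOC][23-28 FREE]
Op 4: free(a) -> (freed a); heap: [0-8 FREE][9-15 ALLOC][16-22 ALLOC][23-28 FREE]
Op 5: d = malloc(3) -> d = 0; heap: [0-2 ALLOC][3-8 FREE][9-15 ALLOC][16-22 ALLOC][23-28 FREE]
Op 6: e = malloc(7) -> e = NULL; heap: [0-2 ALLOC][3-8 FREE][9-15 ALLOC][16-22 ALLOC][23-28 FREE]

Answer: [0-2 ALLOC][3-8 FREE][9-15 ALLOC][16-22 ALLOC][23-28 FREE]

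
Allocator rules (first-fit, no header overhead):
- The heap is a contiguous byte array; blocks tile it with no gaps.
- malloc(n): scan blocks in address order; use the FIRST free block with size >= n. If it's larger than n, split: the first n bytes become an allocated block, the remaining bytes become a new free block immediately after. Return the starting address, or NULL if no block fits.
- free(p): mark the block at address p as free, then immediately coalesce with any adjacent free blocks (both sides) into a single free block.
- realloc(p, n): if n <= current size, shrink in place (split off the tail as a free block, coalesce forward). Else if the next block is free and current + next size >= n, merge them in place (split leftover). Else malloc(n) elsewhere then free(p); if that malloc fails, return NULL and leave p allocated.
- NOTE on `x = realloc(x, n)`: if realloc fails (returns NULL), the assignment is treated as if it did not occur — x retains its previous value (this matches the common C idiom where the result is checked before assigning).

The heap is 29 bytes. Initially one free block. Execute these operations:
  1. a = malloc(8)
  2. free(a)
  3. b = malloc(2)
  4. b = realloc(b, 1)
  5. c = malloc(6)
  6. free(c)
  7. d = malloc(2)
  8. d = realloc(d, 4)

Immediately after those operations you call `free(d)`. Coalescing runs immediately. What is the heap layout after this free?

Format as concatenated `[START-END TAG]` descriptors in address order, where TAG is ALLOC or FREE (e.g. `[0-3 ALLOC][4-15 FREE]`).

Op 1: a = malloc(8) -> a = 0; heap: [0-7 ALLOC][8-28 FREE]
Op 2: free(a) -> (freed a); heap: [0-28 FREE]
Op 3: b = malloc(2) -> b = 0; heap: [0-1 ALLOC][2-28 FREE]
Op 4: b = realloc(b, 1) -> b = 0; heap: [0-0 ALLOC][1-28 FREE]
Op 5: c = malloc(6) -> c = 1; heap: [0-0 ALLOC][1-6 ALLOC][7-28 FREE]
Op 6: free(c) -> (freed c); heap: [0-0 ALLOC][1-28 FREE]
Op 7: d = malloc(2) -> d = 1; heap: [0-0 ALLOC][1-2 ALLOC][3-28 FREE]
Op 8: d = realloc(d, 4) -> d = 1; heap: [0-0 ALLOC][1-4 ALLOC][5-28 FREE]
free(d): d = 1 -> block [1-4 ALLOC]; mark free, coalesce with adjacent free neighbors -> [0-0 ALLOC][1-28 FREE]

Answer: [0-0 ALLOC][1-28 FREE]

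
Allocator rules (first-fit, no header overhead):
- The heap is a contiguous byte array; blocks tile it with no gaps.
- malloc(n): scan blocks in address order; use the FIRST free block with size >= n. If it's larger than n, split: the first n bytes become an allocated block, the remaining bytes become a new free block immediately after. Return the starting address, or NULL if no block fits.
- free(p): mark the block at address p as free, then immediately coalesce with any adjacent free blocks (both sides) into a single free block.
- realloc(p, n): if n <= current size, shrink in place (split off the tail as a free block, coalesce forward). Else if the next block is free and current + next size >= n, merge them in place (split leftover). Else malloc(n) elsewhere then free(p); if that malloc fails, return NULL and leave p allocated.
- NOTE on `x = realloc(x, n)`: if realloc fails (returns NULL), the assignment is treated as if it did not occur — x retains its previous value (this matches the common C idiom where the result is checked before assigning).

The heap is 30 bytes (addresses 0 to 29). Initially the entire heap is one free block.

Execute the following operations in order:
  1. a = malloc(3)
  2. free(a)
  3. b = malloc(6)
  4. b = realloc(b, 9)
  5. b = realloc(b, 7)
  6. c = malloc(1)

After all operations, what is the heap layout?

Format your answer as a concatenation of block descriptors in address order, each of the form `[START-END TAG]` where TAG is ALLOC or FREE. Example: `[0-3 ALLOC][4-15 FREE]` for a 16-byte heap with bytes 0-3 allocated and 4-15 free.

Answer: [0-6 ALLOC][7-7 ALLOC][8-29 FREE]

Derivation:
Op 1: a = malloc(3) -> a = 0; heap: [0-2 ALLOC][3-29 FREE]
Op 2: free(a) -> (freed a); heap: [0-29 FREE]
Op 3: b = malloc(6) -> b = 0; heap: [0-5 ALLOC][6-29 FREE]
Op 4: b = realloc(b, 9) -> b = 0; heap: [0-8 ALLOC][9-29 FREE]
Op 5: b = realloc(b, 7) -> b = 0; heap: [0-6 ALLOC][7-29 FREE]
Op 6: c = malloc(1) -> c = 7; heap: [0-6 ALLOC][7-7 ALLOC][8-29 FREE]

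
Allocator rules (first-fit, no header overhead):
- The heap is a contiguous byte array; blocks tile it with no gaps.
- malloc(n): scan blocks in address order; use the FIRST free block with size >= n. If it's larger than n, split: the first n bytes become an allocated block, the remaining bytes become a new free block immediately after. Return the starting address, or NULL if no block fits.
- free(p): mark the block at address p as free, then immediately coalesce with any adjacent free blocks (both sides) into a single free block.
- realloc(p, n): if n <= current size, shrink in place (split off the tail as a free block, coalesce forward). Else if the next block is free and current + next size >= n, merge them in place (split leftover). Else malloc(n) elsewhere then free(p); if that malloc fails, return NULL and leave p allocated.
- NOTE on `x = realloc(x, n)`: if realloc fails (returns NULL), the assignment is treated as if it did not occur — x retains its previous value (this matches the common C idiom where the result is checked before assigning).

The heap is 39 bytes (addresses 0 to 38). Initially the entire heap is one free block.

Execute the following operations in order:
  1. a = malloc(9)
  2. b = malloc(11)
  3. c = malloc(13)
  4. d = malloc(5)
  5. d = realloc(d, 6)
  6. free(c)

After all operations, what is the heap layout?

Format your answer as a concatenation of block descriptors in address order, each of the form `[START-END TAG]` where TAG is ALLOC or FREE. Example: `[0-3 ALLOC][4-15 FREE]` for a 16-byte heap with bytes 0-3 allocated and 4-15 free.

Op 1: a = malloc(9) -> a = 0; heap: [0-8 ALLOC][9-38 FREE]
Op 2: b = malloc(11) -> b = 9; heap: [0-8 ALLOC][9-19 ALLOC][20-38 FREE]
Op 3: c = malloc(13) -> c = 20; heap: [0-8 ALLOC][9-19 ALLOC][20-32 ALLOC][33-38 FREE]
Op 4: d = malloc(5) -> d = 33; heap: [0-8 ALLOC][9-19 ALLOC][20-32 ALLOC][33-37 ALLOC][38-38 FREE]
Op 5: d = realloc(d, 6) -> d = 33; heap: [0-8 ALLOC][9-19 ALLOC][20-32 ALLOC][33-38 ALLOC]
Op 6: free(c) -> (freed c); heap: [0-8 ALLOC][9-19 ALLOC][20-32 FREE][33-38 ALLOC]

Answer: [0-8 ALLOC][9-19 ALLOC][20-32 FREE][33-38 ALLOC]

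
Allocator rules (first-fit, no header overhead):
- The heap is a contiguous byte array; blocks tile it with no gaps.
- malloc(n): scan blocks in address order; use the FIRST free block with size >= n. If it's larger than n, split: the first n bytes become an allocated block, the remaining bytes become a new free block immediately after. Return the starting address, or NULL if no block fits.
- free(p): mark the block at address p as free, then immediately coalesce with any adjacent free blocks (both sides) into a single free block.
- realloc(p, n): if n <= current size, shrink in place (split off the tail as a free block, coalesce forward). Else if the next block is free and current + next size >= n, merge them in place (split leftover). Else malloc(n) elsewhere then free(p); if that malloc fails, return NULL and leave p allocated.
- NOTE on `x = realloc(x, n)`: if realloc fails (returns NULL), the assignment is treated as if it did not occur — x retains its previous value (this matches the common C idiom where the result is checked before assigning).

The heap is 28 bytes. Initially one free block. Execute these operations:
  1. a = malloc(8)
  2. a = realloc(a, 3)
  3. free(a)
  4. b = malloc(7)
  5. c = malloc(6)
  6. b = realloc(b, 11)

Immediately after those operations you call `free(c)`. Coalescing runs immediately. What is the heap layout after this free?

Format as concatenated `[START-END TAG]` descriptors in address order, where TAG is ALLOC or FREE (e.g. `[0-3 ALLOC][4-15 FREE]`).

Op 1: a = malloc(8) -> a = 0; heap: [0-7 ALLOC][8-27 FREE]
Op 2: a = realloc(a, 3) -> a = 0; heap: [0-2 ALLOC][3-27 FREE]
Op 3: free(a) -> (freed a); heap: [0-27 FREE]
Op 4: b = malloc(7) -> b = 0; heap: [0-6 ALLOC][7-27 FREE]
Op 5: c = malloc(6) -> c = 7; heap: [0-6 ALLOC][7-12 ALLOC][13-27 FREE]
Op 6: b = realloc(b, 11) -> b = 13; heap: [0-6 FREE][7-12 ALLOC][13-23 ALLOC][24-27 FREE]
free(c): c = 7 -> block [7-12 ALLOC]; mark free, coalesce with adjacent free neighbors -> [0-12 FREE][13-23 ALLOC][24-27 FREE]

Answer: [0-12 FREE][13-23 ALLOC][24-27 FREE]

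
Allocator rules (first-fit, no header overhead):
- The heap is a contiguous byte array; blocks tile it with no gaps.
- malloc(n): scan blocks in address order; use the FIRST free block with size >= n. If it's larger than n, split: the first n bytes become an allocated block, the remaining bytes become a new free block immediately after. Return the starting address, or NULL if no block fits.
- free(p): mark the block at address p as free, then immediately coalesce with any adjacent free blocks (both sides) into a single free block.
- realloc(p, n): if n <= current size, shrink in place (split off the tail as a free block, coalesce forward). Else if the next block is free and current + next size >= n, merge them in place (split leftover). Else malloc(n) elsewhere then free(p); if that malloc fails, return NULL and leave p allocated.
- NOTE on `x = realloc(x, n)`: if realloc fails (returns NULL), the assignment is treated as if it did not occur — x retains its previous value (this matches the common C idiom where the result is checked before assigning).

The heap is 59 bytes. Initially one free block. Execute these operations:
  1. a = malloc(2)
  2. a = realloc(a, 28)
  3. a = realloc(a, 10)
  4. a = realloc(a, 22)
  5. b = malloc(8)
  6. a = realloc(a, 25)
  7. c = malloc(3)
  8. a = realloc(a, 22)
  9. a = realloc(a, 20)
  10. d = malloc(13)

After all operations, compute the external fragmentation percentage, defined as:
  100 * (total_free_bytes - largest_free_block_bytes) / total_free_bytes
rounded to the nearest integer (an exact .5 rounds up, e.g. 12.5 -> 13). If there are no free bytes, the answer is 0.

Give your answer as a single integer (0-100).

Answer: 40

Derivation:
Op 1: a = malloc(2) -> a = 0; heap: [0-1 ALLOC][2-58 FREE]
Op 2: a = realloc(a, 28) -> a = 0; heap: [0-27 ALLOC][28-58 FREE]
Op 3: a = realloc(a, 10) -> a = 0; heap: [0-9 ALLOC][10-58 FREE]
Op 4: a = realloc(a, 22) -> a = 0; heap: [0-21 ALLOC][22-58 FREE]
Op 5: b = malloc(8) -> b = 22; heap: [0-21 ALLOC][22-29 ALLOC][30-58 FREE]
Op 6: a = realloc(a, 25) -> a = 30; heap: [0-21 FREE][22-29 ALLOC][30-54 ALLOC][55-58 FREE]
Op 7: c = malloc(3) -> c = 0; heap: [0-2 ALLOC][3-21 FREE][22-29 ALLOC][30-54 ALLOC][55-58 FREE]
Op 8: a = realloc(a, 22) -> a = 30; heap: [0-2 ALLOC][3-21 FREE][22-29 ALLOC][30-51 ALLOC][52-58 FREE]
Op 9: a = realloc(a, 20) -> a = 30; heap: [0-2 ALLOC][3-21 FREE][22-29 ALLOC][30-49 ALLOC][50-58 FREE]
Op 10: d = malloc(13) -> d = 3; heap: [0-2 ALLOC][3-15 ALLOC][16-21 FREE][22-29 ALLOC][30-49 ALLOC][50-58 FREE]
Free blocks: [6 9] total_free=15 largest=9 -> 100*(15-9)/15 = 600/15 = 40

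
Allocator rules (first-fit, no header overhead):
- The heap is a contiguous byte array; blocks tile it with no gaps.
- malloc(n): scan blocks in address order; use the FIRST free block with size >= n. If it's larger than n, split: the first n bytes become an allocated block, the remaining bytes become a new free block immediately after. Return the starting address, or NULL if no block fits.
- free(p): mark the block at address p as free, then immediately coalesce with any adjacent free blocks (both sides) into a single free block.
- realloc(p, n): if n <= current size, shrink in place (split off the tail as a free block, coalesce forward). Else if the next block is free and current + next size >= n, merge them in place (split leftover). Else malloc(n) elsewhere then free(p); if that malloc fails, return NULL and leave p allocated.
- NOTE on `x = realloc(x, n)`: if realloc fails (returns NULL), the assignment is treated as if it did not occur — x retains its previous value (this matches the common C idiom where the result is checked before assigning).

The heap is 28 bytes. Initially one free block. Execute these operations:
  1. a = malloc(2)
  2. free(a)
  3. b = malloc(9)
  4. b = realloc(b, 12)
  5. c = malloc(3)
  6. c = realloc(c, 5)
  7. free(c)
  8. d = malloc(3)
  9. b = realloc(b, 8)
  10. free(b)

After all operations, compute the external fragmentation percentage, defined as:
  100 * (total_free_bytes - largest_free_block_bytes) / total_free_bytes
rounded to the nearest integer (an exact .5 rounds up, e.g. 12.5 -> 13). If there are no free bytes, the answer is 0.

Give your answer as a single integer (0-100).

Answer: 48

Derivation:
Op 1: a = malloc(2) -> a = 0; heap: [0-1 ALLOC][2-27 FREE]
Op 2: free(a) -> (freed a); heap: [0-27 FREE]
Op 3: b = malloc(9) -> b = 0; heap: [0-8 ALLOC][9-27 FREE]
Op 4: b = realloc(b, 12) -> b = 0; heap: [0-11 ALLOC][12-27 FREE]
Op 5: c = malloc(3) -> c = 12; heap: [0-11 ALLOC][12-14 ALLOC][15-27 FREE]
Op 6: c = realloc(c, 5) -> c = 12; heap: [0-11 ALLOC][12-16 ALLOC][17-27 FREE]
Op 7: free(c) -> (freed c); heap: [0-11 ALLOC][12-27 FREE]
Op 8: d = malloc(3) -> d = 12; heap: [0-11 ALLOC][12-14 ALLOC][15-27 FREE]
Op 9: b = realloc(b, 8) -> b = 0; heap: [0-7 ALLOC][8-11 FREE][12-14 ALLOC][15-27 FREE]
Op 10: free(b) -> (freed b); heap: [0-11 FREE][12-14 ALLOC][15-27 FREE]
Free blocks: [12 13] total_free=25 largest=13 -> 100*(25-13)/25 = 1200/25 = 48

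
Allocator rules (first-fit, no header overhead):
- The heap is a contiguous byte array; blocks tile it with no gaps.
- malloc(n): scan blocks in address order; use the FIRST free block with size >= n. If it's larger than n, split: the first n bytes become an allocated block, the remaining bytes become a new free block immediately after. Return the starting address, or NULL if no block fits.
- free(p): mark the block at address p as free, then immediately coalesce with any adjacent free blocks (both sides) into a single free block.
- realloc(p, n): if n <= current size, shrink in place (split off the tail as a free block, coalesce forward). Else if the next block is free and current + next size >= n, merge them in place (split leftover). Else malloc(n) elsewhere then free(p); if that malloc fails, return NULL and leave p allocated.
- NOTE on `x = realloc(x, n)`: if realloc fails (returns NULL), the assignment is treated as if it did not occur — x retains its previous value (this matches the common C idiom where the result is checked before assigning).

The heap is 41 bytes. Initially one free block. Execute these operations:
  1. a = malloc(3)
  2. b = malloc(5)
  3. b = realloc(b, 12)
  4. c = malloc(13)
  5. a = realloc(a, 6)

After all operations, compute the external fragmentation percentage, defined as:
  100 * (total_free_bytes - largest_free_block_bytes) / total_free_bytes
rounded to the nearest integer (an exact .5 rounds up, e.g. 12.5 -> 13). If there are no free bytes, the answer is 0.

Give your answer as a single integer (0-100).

Answer: 30

Derivation:
Op 1: a = malloc(3) -> a = 0; heap: [0-2 ALLOC][3-40 FREE]
Op 2: b = malloc(5) -> b = 3; heap: [0-2 ALLOC][3-7 ALLOC][8-40 FREE]
Op 3: b = realloc(b, 12) -> b = 3; heap: [0-2 ALLOC][3-14 ALLOC][15-40 FREE]
Op 4: c = malloc(13) -> c = 15; heap: [0-2 ALLOC][3-14 ALLOC][15-27 ALLOC][28-40 FREE]
Op 5: a = realloc(a, 6) -> a = 28; heap: [0-2 FREE][3-14 ALLOC][15-27 ALLOC][28-33 ALLOC][34-40 FREE]
Free blocks: [3 7] total_free=10 largest=7 -> 100*(10-7)/10 = 300/10 = 30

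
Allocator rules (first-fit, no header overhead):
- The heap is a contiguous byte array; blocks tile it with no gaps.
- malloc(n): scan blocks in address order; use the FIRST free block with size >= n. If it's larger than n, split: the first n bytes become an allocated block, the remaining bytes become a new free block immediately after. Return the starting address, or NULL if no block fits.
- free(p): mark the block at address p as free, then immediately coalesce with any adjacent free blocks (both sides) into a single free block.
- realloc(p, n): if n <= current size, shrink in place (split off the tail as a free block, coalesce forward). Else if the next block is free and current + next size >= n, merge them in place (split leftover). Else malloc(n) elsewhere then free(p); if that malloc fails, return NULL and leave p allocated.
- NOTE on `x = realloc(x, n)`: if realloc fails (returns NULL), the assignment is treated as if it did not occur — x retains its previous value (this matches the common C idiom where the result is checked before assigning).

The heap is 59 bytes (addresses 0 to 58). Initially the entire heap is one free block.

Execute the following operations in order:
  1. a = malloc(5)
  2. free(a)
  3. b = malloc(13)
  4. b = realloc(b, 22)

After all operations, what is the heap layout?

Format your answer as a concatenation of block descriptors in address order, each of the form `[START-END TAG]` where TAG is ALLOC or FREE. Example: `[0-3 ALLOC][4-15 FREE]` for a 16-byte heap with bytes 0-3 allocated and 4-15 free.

Op 1: a = malloc(5) -> a = 0; heap: [0-4 ALLOC][5-58 FREE]
Op 2: free(a) -> (freed a); heap: [0-58 FREE]
Op 3: b = malloc(13) -> b = 0; heap: [0-12 ALLOC][13-58 FREE]
Op 4: b = realloc(b, 22) -> b = 0; heap: [0-21 ALLOC][22-58 FREE]

Answer: [0-21 ALLOC][22-58 FREE]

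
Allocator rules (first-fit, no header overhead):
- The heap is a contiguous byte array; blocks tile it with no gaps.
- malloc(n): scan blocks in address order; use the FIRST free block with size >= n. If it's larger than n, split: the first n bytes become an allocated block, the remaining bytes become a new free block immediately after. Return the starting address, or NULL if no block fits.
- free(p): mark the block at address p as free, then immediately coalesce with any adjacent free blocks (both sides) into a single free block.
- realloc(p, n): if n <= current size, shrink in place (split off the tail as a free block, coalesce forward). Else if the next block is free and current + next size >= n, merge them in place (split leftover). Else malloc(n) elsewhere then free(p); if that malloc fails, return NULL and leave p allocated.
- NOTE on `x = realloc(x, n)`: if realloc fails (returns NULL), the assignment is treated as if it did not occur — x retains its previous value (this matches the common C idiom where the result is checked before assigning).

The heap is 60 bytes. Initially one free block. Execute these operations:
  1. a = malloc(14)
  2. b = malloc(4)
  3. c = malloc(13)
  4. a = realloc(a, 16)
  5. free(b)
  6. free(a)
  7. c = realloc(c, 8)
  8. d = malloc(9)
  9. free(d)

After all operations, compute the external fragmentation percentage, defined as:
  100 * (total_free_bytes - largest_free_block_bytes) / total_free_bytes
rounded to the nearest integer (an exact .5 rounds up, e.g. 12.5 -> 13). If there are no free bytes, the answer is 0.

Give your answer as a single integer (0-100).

Answer: 35

Derivation:
Op 1: a = malloc(14) -> a = 0; heap: [0-13 ALLOC][14-59 FREE]
Op 2: b = malloc(4) -> b = 14; heap: [0-13 ALLOC][14-17 ALLOC][18-59 FREE]
Op 3: c = malloc(13) -> c = 18; heap: [0-13 ALLOC][14-17 ALLOC][18-30 ALLOC][31-59 FREE]
Op 4: a = realloc(a, 16) -> a = 31; heap: [0-13 FREE][14-17 ALLOC][18-30 ALLOC][31-46 ALLOC][47-59 FREE]
Op 5: free(b) -> (freed b); heap: [0-17 FREE][18-30 ALLOC][31-46 ALLOC][47-59 FREE]
Op 6: free(a) -> (freed a); heap: [0-17 FREE][18-30 ALLOC][31-59 FREE]
Op 7: c = realloc(c, 8) -> c = 18; heap: [0-17 FREE][18-25 ALLOC][26-59 FREE]
Op 8: d = malloc(9) -> d = 0; heap: [0-8 ALLOC][9-17 FREE][18-25 ALLOC][26-59 FREE]
Op 9: free(d) -> (freed d); heap: [0-17 FREE][18-25 ALLOC][26-59 FREE]
Free blocks: [18 34] total_free=52 largest=34 -> 100*(52-34)/52 = 1800/52 ≈ 34.615 -> rounds to 35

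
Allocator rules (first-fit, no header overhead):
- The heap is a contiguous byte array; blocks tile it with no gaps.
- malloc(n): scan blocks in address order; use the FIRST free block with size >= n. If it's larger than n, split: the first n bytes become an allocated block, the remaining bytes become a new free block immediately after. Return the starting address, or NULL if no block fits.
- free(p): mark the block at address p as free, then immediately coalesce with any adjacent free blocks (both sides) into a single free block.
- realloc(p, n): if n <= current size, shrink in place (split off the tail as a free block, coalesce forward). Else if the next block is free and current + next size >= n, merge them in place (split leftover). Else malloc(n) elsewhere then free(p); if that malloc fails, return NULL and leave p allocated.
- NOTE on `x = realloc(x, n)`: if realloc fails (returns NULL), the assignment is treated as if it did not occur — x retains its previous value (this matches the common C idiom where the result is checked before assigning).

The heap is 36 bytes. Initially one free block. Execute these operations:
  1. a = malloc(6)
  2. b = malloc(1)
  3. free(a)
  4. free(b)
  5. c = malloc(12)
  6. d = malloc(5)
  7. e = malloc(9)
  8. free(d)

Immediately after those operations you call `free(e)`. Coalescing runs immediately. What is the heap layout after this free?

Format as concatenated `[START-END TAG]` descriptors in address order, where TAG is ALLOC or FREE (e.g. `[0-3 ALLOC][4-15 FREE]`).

Op 1: a = malloc(6) -> a = 0; heap: [0-5 ALLOC][6-35 FREE]
Op 2: b = malloc(1) -> b = 6; heap: [0-5 ALLOC][6-6 ALLOC][7-35 FREE]
Op 3: free(a) -> (freed a); heap: [0-5 FREE][6-6 ALLOC][7-35 FREE]
Op 4: free(b) -> (freed b); heap: [0-35 FREE]
Op 5: c = malloc(12) -> c = 0; heap: [0-11 ALLOC][12-35 FREE]
Op 6: d = malloc(5) -> d = 12; heap: [0-11 ALLOC][12-16 ALLOC][17-35 FREE]
Op 7: e = malloc(9) -> e = 17; heap: [0-11 ALLOC][12-16 ALLOC][17-25 ALLOC][26-35 FREE]
Op 8: free(d) -> (freed d); heap: [0-11 ALLOC][12-16 FREE][17-25 ALLOC][26-35 FREE]
free(e): e = 17 -> block [17-25 ALLOC]; mark free, coalesce with adjacent free neighbors -> [0-11 ALLOC][12-35 FREE]

Answer: [0-11 ALLOC][12-35 FREE]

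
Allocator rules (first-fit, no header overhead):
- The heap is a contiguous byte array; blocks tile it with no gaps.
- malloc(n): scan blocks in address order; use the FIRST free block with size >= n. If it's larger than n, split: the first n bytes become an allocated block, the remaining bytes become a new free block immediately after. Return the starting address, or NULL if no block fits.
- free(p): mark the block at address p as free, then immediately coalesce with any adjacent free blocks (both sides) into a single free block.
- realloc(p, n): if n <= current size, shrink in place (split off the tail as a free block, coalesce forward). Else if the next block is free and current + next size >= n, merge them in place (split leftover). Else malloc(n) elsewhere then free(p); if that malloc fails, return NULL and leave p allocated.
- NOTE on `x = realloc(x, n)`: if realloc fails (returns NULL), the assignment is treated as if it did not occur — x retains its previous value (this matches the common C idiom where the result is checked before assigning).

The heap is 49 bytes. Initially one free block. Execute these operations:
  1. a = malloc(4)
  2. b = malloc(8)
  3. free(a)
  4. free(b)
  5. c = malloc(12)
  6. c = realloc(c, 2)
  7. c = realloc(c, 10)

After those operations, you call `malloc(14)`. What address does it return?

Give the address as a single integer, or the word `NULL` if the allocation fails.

Answer: 10

Derivation:
Op 1: a = malloc(4) -> a = 0; heap: [0-3 ALLOC][4-48 FREE]
Op 2: b = malloc(8) -> b = 4; heap: [0-3 ALLOC][4-11 ALLOC][12-48 FREE]
Op 3: free(a) -> (freed a); heap: [0-3 FREE][4-11 ALLOC][12-48 FREE]
Op 4: free(b) -> (freed b); heap: [0-48 FREE]
Op 5: c = malloc(12) -> c = 0; heap: [0-11 ALLOC][12-48 FREE]
Op 6: c = realloc(c, 2) -> c = 0; heap: [0-1 ALLOC][2-48 FREE]
Op 7: c = realloc(c, 10) -> c = 0; heap: [0-9 ALLOC][10-48 FREE]
malloc(14): first-fit scan over [0-9 ALLOC][10-48 FREE] -> 10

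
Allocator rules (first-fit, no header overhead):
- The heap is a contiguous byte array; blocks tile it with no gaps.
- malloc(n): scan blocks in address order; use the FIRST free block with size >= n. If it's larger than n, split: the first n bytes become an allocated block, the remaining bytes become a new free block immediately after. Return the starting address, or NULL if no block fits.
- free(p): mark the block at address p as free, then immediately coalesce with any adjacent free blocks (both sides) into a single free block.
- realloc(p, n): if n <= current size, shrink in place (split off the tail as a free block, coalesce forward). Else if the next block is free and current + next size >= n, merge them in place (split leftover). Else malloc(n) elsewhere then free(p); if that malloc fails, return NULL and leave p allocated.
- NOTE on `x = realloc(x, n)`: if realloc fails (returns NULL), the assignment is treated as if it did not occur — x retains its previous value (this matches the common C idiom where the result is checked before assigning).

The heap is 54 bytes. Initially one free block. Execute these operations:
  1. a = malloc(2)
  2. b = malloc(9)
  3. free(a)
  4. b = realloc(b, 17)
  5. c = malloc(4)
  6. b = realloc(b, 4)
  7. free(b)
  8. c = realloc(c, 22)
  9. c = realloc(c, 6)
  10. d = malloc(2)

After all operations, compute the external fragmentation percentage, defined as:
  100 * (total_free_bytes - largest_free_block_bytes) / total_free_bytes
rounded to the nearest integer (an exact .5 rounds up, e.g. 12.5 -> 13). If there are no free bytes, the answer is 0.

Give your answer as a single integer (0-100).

Answer: 37

Derivation:
Op 1: a = malloc(2) -> a = 0; heap: [0-1 ALLOC][2-53 FREE]
Op 2: b = malloc(9) -> b = 2; heap: [0-1 ALLOC][2-10 ALLOC][11-53 FREE]
Op 3: free(a) -> (freed a); heap: [0-1 FREE][2-10 ALLOC][11-53 FREE]
Op 4: b = realloc(b, 17) -> b = 2; heap: [0-1 FREE][2-18 ALLOC][19-53 FREE]
Op 5: c = malloc(4) -> c = 19; heap: [0-1 FREE][2-18 ALLOC][19-22 ALLOC][23-53 FREE]
Op 6: b = realloc(b, 4) -> b = 2; heap: [0-1 FREE][2-5 ALLOC][6-18 FREE][19-22 ALLOC][23-53 FREE]
Op 7: free(b) -> (freed b); heap: [0-18 FREE][19-22 ALLOC][23-53 FREE]
Op 8: c = realloc(c, 22) -> c = 19; heap: [0-18 FREE][19-40 ALLOC][41-53 FREE]
Op 9: c = realloc(c, 6) -> c = 19; heap: [0-18 FREE][19-24 ALLOC][25-53 FREE]
Op 10: d = malloc(2) -> d = 0; heap: [0-1 ALLOC][2-18 FREE][19-24 ALLOC][25-53 FREE]
Free blocks: [17 29] total_free=46 largest=29 -> 100*(46-29)/46 = 1700/46 ≈ 36.957 -> rounds to 37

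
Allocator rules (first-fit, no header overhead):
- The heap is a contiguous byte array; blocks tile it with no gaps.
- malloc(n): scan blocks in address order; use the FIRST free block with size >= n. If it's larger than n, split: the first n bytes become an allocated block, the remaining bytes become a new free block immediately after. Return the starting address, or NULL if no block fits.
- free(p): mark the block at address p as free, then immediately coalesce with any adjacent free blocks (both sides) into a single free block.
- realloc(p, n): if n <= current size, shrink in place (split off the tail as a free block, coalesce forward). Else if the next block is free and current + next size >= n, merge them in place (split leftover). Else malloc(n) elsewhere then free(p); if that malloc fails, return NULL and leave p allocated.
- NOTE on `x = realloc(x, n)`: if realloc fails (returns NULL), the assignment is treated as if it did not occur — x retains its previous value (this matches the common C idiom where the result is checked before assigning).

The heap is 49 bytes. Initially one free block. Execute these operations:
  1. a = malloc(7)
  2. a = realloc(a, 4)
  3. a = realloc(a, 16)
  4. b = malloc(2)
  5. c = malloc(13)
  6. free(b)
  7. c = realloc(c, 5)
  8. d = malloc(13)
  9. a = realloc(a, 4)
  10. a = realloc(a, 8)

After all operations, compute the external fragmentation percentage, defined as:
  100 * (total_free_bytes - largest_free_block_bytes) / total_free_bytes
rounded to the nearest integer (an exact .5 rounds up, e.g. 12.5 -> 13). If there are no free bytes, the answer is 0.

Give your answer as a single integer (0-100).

Answer: 43

Derivation:
Op 1: a = malloc(7) -> a = 0; heap: [0-6 ALLOC][7-48 FREE]
Op 2: a = realloc(a, 4) -> a = 0; heap: [0-3 ALLOC][4-48 FREE]
Op 3: a = realloc(a, 16) -> a = 0; heap: [0-15 ALLOC][16-48 FREE]
Op 4: b = malloc(2) -> b = 16; heap: [0-15 ALLOC][16-17 ALLOC][18-48 FREE]
Op 5: c = malloc(13) -> c = 18; heap: [0-15 ALLOC][16-17 ALLOC][18-30 ALLOC][31-48 FREE]
Op 6: free(b) -> (freed b); heap: [0-15 ALLOC][16-17 FREE][18-30 ALLOC][31-48 FREE]
Op 7: c = realloc(c, 5) -> c = 18; heap: [0-15 ALLOC][16-17 FREE][18-22 ALLOC][23-48 FREE]
Op 8: d = malloc(13) -> d = 23; heap: [0-15 ALLOC][16-17 FREE][18-22 ALLOC][23-35 ALLOC][36-48 FREE]
Op 9: a = realloc(a, 4) -> a = 0; heap: [0-3 ALLOC][4-17 FREE][18-22 ALLOC][23-35 ALLOC][36-48 FREE]
Op 10: a = realloc(a, 8) -> a = 0; heap: [0-7 ALLOC][8-17 FREE][18-22 ALLOC][23-35 ALLOC][36-48 FREE]
Free blocks: [10 13] total_free=23 largest=13 -> 100*(23-13)/23 = 1000/23 ≈ 43.478 -> rounds to 43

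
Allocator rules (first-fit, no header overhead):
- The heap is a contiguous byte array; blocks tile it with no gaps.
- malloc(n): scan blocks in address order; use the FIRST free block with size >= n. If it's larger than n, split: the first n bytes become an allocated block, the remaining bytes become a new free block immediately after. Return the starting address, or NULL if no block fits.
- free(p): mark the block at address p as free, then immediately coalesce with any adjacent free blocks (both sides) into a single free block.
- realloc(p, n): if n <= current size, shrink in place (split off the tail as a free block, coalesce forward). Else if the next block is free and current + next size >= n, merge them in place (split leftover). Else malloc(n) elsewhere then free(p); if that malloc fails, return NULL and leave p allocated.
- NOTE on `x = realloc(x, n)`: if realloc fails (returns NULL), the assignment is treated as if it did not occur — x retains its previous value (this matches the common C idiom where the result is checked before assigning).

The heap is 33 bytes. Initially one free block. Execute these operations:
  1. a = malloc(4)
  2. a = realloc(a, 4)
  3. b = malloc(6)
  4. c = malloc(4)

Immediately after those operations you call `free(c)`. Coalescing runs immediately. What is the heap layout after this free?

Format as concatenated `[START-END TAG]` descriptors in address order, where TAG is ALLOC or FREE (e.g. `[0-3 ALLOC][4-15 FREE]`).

Answer: [0-3 ALLOC][4-9 ALLOC][10-32 FREE]

Derivation:
Op 1: a = malloc(4) -> a = 0; heap: [0-3 ALLOC][4-32 FREE]
Op 2: a = realloc(a, 4) -> a = 0; heap: [0-3 ALLOC][4-32 FREE]
Op 3: b = malloc(6) -> b = 4; heap: [0-3 ALLOC][4-9 ALLOC][10-32 FREE]
Op 4: c = malloc(4) -> c = 10; heap: [0-3 ALLOC][4-9 ALLOC][10-13 ALLOC][14-32 FREE]
free(c): c = 10 -> block [10-13 ALLOC]; mark free, coalesce with adjacent free neighbors -> [0-3 ALLOC][4-9 ALLOC][10-32 FREE]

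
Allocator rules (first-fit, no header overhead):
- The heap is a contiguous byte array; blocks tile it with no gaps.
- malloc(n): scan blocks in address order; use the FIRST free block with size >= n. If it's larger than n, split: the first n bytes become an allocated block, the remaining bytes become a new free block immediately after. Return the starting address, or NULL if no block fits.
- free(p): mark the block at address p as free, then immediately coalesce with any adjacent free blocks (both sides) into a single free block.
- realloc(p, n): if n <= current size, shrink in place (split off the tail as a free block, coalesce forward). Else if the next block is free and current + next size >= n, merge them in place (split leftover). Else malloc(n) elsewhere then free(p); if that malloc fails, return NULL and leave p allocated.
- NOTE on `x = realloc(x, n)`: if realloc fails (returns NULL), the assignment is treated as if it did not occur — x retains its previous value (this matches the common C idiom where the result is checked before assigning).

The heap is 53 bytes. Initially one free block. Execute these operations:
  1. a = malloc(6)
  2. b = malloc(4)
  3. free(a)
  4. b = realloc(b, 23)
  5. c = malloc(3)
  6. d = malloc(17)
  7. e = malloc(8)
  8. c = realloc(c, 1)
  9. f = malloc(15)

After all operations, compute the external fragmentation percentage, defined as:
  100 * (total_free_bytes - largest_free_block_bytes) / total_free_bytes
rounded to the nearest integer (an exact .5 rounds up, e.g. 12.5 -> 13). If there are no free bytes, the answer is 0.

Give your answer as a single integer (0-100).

Answer: 42

Derivation:
Op 1: a = malloc(6) -> a = 0; heap: [0-5 ALLOC][6-52 FREE]
Op 2: b = malloc(4) -> b = 6; heap: [0-5 ALLOC][6-9 ALLOC][10-52 FREE]
Op 3: free(a) -> (freed a); heap: [0-5 FREE][6-9 ALLOC][10-52 FREE]
Op 4: b = realloc(b, 23) -> b = 6; heap: [0-5 FREE][6-28 ALLOC][29-52 FREE]
Op 5: c = malloc(3) -> c = 0; heap: [0-2 ALLOC][3-5 FREE][6-28 ALLOC][29-52 FREE]
Op 6: d = malloc(17) -> d = 29; heap: [0-2 ALLOC][3-5 FREE][6-28 ALLOC][29-45 ALLOC][46-52 FREE]
Op 7: e = malloc(8) -> e = NULL; heap: [0-2 ALLOC][3-5 FREE][6-28 ALLOC][29-45 ALLOC][46-52 FREE]
Op 8: c = realloc(c, 1) -> c = 0; heap: [0-0 ALLOC][1-5 FREE][6-28 ALLOC][29-45 ALLOC][46-52 FREE]
Op 9: f = malloc(15) -> f = NULL; heap: [0-0 ALLOC][1-5 FREE][6-28 ALLOC][29-45 ALLOC][46-52 FREE]
Free blocks: [5 7] total_free=12 largest=7 -> 100*(12-7)/12 = 500/12 ≈ 41.667 -> rounds to 42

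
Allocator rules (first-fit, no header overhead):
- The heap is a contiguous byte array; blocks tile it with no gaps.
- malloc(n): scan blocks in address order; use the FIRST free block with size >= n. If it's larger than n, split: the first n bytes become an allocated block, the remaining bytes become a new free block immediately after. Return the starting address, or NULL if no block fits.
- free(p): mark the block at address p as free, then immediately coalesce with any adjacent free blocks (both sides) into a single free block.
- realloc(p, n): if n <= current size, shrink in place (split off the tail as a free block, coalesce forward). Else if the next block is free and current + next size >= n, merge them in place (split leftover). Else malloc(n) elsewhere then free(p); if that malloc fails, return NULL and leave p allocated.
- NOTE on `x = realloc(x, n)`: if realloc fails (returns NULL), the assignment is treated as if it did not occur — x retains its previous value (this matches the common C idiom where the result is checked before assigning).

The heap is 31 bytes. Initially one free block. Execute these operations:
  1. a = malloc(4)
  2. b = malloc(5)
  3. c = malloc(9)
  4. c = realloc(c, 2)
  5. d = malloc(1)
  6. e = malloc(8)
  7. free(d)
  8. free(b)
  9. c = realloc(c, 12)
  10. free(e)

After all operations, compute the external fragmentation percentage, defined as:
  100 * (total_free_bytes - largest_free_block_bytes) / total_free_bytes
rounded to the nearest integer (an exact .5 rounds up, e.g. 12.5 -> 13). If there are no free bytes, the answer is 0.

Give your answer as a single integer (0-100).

Op 1: a = malloc(4) -> a = 0; heap: [0-3 ALLOC][4-30 FREE]
Op 2: b = malloc(5) -> b = 4; heap: [0-3 ALLOC][4-8 ALLOC][9-30 FREE]
Op 3: c = malloc(9) -> c = 9; heap: [0-3 ALLOC][4-8 ALLOC][9-17 ALLOC][18-30 FREE]
Op 4: c = realloc(c, 2) -> c = 9; heap: [0-3 ALLOC][4-8 ALLOC][9-10 ALLOC][11-30 FREE]
Op 5: d = malloc(1) -> d = 11; heap: [0-3 ALLOC][4-8 ALLOC][9-10 ALLOC][11-11 ALLOC][12-30 FREE]
Op 6: e = malloc(8) -> e = 12; heap: [0-3 ALLOC][4-8 ALLOC][9-10 ALLOC][11-11 ALLOC][12-19 ALLOC][20-30 FREE]
Op 7: free(d) -> (freed d); heap: [0-3 ALLOC][4-8 ALLOC][9-10 ALLOC][11-11 FREE][12-19 ALLOC][20-30 FREE]
Op 8: free(b) -> (freed b); heap: [0-3 ALLOC][4-8 FREE][9-10 ALLOC][11-11 FREE][12-19 ALLOC][20-30 FREE]
Op 9: c = realloc(c, 12) -> NULL (c unchanged); heap: [0-3 ALLOC][4-8 FREE][9-10 ALLOC][11-11 FREE][12-19 ALLOC][20-30 FREE]
Op 10: free(e) -> (freed e); heap: [0-3 ALLOC][4-8 FREE][9-10 ALLOC][11-30 FREE]
Free blocks: [5 20] total_free=25 largest=20 -> 100*(25-20)/25 = 500/25 = 20

Answer: 20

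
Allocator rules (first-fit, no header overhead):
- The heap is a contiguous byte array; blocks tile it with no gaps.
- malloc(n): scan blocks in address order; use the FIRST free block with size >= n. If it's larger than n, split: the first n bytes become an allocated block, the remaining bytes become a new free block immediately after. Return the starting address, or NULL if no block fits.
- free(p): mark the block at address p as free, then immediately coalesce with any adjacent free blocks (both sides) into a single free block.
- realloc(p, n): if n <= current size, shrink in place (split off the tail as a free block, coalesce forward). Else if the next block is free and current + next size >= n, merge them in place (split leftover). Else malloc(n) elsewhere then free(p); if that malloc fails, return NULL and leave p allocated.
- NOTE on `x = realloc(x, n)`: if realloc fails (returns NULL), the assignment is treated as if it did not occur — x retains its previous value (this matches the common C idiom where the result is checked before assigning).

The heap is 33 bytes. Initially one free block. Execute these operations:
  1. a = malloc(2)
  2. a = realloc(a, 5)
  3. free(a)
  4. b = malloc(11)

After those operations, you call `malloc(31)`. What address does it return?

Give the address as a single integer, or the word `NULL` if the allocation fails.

Answer: NULL

Derivation:
Op 1: a = malloc(2) -> a = 0; heap: [0-1 ALLOC][2-32 FREE]
Op 2: a = realloc(a, 5) -> a = 0; heap: [0-4 ALLOC][5-32 FREE]
Op 3: free(a) -> (freed a); heap: [0-32 FREE]
Op 4: b = malloc(11) -> b = 0; heap: [0-10 ALLOC][11-32 FREE]
malloc(31): first-fit scan over [0-10 ALLOC][11-32 FREE] -> NULL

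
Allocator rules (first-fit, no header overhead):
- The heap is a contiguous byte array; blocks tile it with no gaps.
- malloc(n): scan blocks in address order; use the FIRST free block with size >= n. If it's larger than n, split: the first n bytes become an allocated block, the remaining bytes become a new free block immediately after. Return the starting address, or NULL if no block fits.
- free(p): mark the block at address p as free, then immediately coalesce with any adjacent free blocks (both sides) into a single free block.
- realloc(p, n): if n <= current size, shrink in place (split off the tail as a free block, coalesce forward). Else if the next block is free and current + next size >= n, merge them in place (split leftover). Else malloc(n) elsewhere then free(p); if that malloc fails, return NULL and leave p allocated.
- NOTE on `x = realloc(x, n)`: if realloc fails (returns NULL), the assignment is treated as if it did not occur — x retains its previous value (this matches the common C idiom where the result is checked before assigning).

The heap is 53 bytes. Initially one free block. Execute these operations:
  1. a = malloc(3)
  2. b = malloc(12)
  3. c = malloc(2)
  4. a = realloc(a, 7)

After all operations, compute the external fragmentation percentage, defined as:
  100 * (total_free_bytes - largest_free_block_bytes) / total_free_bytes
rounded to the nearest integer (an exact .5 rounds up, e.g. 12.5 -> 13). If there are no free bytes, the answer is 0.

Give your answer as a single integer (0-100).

Answer: 9

Derivation:
Op 1: a = malloc(3) -> a = 0; heap: [0-2 ALLOC][3-52 FREE]
Op 2: b = malloc(12) -> b = 3; heap: [0-2 ALLOC][3-14 ALLOC][15-52 FREE]
Op 3: c = malloc(2) -> c = 15; heap: [0-2 ALLOC][3-14 ALLOC][15-16 ALLOC][17-52 FREE]
Op 4: a = realloc(a, 7) -> a = 17; heap: [0-2 FREE][3-14 ALLOC][15-16 ALLOC][17-23 ALLOC][24-52 FREE]
Free blocks: [3 29] total_free=32 largest=29 -> 100*(32-29)/32 = 300/32 = 9.375 -> rounds to 9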